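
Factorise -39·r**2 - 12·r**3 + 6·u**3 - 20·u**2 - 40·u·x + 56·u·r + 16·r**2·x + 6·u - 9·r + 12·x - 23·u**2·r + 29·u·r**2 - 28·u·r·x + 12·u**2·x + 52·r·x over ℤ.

Group: 2·u·(3·u**2 - 7·u·r - 10·u + 4·r**2 + 13·r + 3) + (-3·r + 4·x)·(3·u**2 - 7·u·r - 10·u + 4·r**2 + 13·r + 3); both groups contain (3·u**2 - 7·u·r - 10·u + 4·r**2 + 13·r + 3), so (2·u - 3·r + 4·x) is a factor with cofactor 3·u**2 - 7·u·r - 10·u + 4·r**2 + 13·r + 3.
The cofactor groups again: 3·u**2 - 7·u·r - 10·u + 4·r**2 + 13·r + 3 = 3·u·(u - r - 3) + (-4·r - 1)·(u - r - 3); both groups contain (u - r - 3), giving (3·u - 4·r - 1)·(u - r - 3).

(2·u - 3·r + 4·x)·(3·u - 4·r - 1)·(u - r - 3)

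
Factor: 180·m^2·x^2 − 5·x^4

Factor out 5·x^2, leaving 36·m^2 − x^2, which is a difference of two squares.

5·x^2·(6·m + x)·(6·m − x)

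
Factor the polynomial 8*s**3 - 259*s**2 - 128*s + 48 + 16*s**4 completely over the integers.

Among the possible rational roots, s = -4 is a root, giving the factor (s + 4) and quotient 16*s**3 - 56*s**2 - 35*s + 12.
Then s = 1/4 is a root, so (4*s - 1) is a factor; dividing leaves 4*s**2 - 13*s - 12.
The remaining quadratic factors as (4*s + 3)(s - 4).

(4*s + 3)*(4*s - 1)*(s + 4)*(s - 4)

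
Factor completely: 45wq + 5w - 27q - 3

(5w - 3)(9q + 1)

Group as (45wq + 5w) + (-27q - 3) = 5w(9q + 1) - 3(9q + 1).
Both groups share the factor (9q + 1).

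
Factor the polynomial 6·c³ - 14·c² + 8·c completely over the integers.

2·c·(3·c - 4)·(c - 1)

Pull out the common factor 2·c, then factor the remaining trinomial.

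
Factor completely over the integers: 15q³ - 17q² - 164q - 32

Trying the rational-root candidates, q = -1/5 is a root, giving the factor (5q + 1) and quotient 3q² - 4q - 32.
The remaining quadratic factors as (3q + 8)(q - 4).

(3q + 8)(5q + 1)(q - 4)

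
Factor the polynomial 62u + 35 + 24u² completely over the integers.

(4u + 7)(6u + 5)

Need a pair with product 24·35 = 840 and sum 62: that's 42 and 20.
Split the middle term: 24u² + 42u + 20u + 35 = 6u(4u + 7) + 5(4u + 7).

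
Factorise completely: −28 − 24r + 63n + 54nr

(6r + 7)(9n − 4)

Group as (54nr + 63n) + (−24r − 28) = 9n(6r + 7) − 4(6r + 7).
Both groups share the factor (6r + 7).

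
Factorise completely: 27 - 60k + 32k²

(4k - 3)(8k - 9)

Need a pair with product 32·27 = 864 and sum -60: that's -36 and -24.
Split the middle term: 32k² - 36k - 24k + 27 = 4k(8k - 9) - 3(8k - 9).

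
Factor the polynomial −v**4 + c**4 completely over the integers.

(c + v)·(c − v)·(c**2 + v**2)

Write as (c**2)² − (v**2)², then factor c**2 − v**2 once more.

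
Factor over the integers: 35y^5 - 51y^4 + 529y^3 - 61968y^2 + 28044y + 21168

(5y + 2)(7y - 6)(y - 12)(y^2 + 11y + 147)

Trying the rational-root candidates, y = 12 is a root, so (y - 12) divides it; the quotient is 35y^4 + 369y^3 + 4957y^2 - 2484y - 1764.
Then y = -2/5 is a root, so (5y + 2) divides it; the quotient is 7y^3 + 71y^2 + 963y - 882.
Continuing, y = 6/7 is a root, so (7y - 6) divides it; the quotient is y^2 + 11y + 147.
The quadratic y^2 + 11y + 147 has discriminant -467 < 0 and is irreducible over ℤ.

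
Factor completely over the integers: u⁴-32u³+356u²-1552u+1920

(u-10)(u-12)(u-2)(u-8)

Testing divisors of the constant over divisors of the leading coefficient, u = 10 is a root, so (u-10) is a factor; dividing leaves u³-22u²+136u-192.
Continuing, u = 2 is a root, giving the factor (u-2) and quotient u²-20u+96.
The remaining quadratic factors as (u-8)(u-12).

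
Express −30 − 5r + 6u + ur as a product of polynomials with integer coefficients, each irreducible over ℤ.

(r + 6)(u − 5)

Group as (ur + 6u) + (−5r − 30) = u(r + 6) − 5(r + 6).
Both groups share the factor (r + 6).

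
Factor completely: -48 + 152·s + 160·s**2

8·(4·s - 1)·(5·s + 6)

Pull out the common factor 8, then factor the remaining trinomial.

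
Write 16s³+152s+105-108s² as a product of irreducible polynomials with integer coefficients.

(2s+1)(2s-7)(4s-15)

Trying the rational-root candidates, s = -1/2 is a root, giving the factor (2s+1) and quotient 8s²-58s+105.
The remaining quadratic factors as (4s-15)(2s-7).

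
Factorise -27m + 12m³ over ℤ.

3m(2m + 3)(2m - 3)

Factor out 3m, leaving 4m² - 9, which is a difference of two squares.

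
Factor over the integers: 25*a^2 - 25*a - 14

(5*a + 2)*(5*a - 7)

Need a pair with product 25·(-14) = -350 and sum -25: that's 10 and -35.
Split the middle term: 25*a^2 + 10*a - 35*a - 14 = 5*a*(5*a + 2) - 7*(5*a + 2).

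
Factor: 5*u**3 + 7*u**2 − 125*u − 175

By the rational root theorem, u = −5 is a root, so (u + 5) is a factor; dividing leaves 5*u**2 − 18*u − 35.
The remaining quadratic factors as (5*u + 7)(u − 5).

(5*u + 7)*(u + 5)*(u − 5)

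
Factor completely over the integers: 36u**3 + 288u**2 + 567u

Pull out the common factor 9u, then factor the remaining trinomial.

9u(2u + 7)(2u + 9)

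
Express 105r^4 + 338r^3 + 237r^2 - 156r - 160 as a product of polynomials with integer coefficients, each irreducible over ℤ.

(3r + 4)(5r + 8)(7r - 5)(r + 1)

Trying the rational-root candidates, r = -8/5 is a root, giving the factor (5r + 8) and quotient 21r^3 + 34r^2 - 7r - 20.
Then r = 5/7 is a root, so (7r - 5) is a factor; dividing leaves 3r^2 + 7r + 4.
The remaining quadratic factors as (3r + 4)(r + 1).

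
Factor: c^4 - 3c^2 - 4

(c + 2)(c - 2)(c^2 + 1)

Substitute u = c^2 to get a quadratic in u, then factor.
c^2 - 4 is a difference of squares.
c^2 + 1 is irreducible over ℤ (sum of squares).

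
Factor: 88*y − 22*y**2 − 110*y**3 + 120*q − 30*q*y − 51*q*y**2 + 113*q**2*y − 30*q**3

Group: 2*q*(−15*q**2 + 19*q*y + 30*q + 22*y**2 + 22*y) + (−5*y + 4)*(−15*q**2 + 19*q*y + 30*q + 22*y**2 + 22*y); both groups contain (−15*q**2 + 19*q*y + 30*q + 22*y**2 + 22*y), so (2*q − 5*y + 4) is a factor with cofactor −15*q**2 + 19*q*y + 30*q + 22*y**2 + 22*y.
The cofactor groups again: −15*q**2 + 19*q*y + 30*q + 22*y**2 + 22*y = −15*q*(q − 2*y − 2) − 11*y*(q − 2*y − 2); both groups contain (q − 2*y − 2), giving −(15*q + 11*y)*(q − 2*y − 2).

−(15*q + 11*y)*(2*q − 5*y + 4)*(q − 2*y − 2)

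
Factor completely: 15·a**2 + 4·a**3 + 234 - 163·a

(4·a - 13)·(a + 9)·(a - 2)

By the rational root theorem, a = -9 is a root, so (a + 9) is a factor; dividing leaves 4·a**2 - 21·a + 26.
The remaining quadratic factors as (4·a - 13)(a - 2).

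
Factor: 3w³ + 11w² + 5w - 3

(3w - 1)(w + 1)(w + 3)

Among the possible rational roots, w = 1/3 is a root, giving the factor (3w - 1) and quotient w² + 4w + 3.
The remaining quadratic factors as (w + 1)(w + 3).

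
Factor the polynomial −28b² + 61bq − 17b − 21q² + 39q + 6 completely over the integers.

−(4b − 7q − 1)(7b − 3q + 6)

Group: −7b(4b − 7q − 1) + (3q − 6)(4b − 7q − 1); both groups contain (4b − 7q − 1).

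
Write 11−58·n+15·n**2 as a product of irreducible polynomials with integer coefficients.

(3·n−11)·(5·n−1)

Need a pair with product 15·11 = 165 and sum −58: that's −3 and −55.
Split the middle term: 15·n**2−3·n − 55·n+11 = 3·n·(5·n−1) − 11·(5·n−1).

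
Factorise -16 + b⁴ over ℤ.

(b + 2)(b - 2)(b² + 4)

Difference of squares twice: with A = b and B = 2, A⁴ − B⁴ = (A² − B²)(A² + B²), and A² − B² factors again.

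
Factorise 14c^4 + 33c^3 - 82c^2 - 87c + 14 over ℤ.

(2c + 7)(7c - 1)(c + 1)(c - 2)

Testing divisors of the constant over divisors of the leading coefficient, c = -7/2 is a root, so (2c + 7) is a factor; dividing leaves 7c^3 - 8c^2 - 13c + 2.
Next, c = 1/7 is a root, so (7c - 1) divides it; the quotient is c^2 - c - 2.
The remaining quadratic factors as (c + 1)(c - 2).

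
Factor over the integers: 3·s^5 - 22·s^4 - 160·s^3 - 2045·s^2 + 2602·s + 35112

(3·s + 11)·(s - 14)·(s - 4)·(s^2 + 7·s + 57)

Testing divisors of the constant over divisors of the leading coefficient, s = 4 is a root, so (s - 4) divides it; the quotient is 3·s^4 - 10·s^3 - 200·s^2 - 2845·s - 8778.
Next, s = -11/3 is a root, so (3·s + 11) is a factor; dividing leaves s^3 - 7·s^2 - 41·s - 798.
Next, s = 14 is a root, giving the factor (s - 14) and quotient s^2 + 7·s + 57.
The quadratic s^2 + 7·s + 57 has discriminant -179 < 0 and is irreducible over ℤ.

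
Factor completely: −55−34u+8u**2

Need a pair with product 8·(−55) = −440 and sum −34: that's −44 and 10.
Split the middle term: 8u**2−44u + 10u−55 = 4u(2u−11) + 5(2u−11).

(2u−11)(4u+5)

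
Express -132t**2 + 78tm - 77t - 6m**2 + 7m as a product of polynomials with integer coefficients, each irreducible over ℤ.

Group: -11t(12t - 6m + 7) + m(12t - 6m + 7); both groups contain (12t - 6m + 7).

-(12t - 6m + 7)(11t - m)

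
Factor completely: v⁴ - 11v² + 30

(v² - 5)(v² - 6)

Substitute u = v² to get a quadratic in u, then factor.
v² - 5 is irreducible over ℤ (5 is not a perfect square).
v² - 6 is irreducible over ℤ (6 is not a perfect square).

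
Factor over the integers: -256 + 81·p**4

Write as (9·p**2)² − (16)², then factor 9·p**2 - 16 once more.

(3·p + 4)·(3·p - 4)·(9·p**2 + 16)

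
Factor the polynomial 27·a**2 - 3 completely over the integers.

3·(3·a + 1)·(3·a - 1)

Pull out the common factor 3; 9·a**2 - 1 is a difference of squares.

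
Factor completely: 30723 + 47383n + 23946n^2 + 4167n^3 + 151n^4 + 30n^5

(2n + 3)(3n + 7)(5n + 11)(n^2 − n + 133)

Among the possible rational roots, n = −7/3 is a root, giving the factor (3n + 7) and quotient 10n^4 + 27n^3 + 1326n^2 + 4888n + 4389.
Next, n = −11/5 is a root, so (5n + 11) divides it; the quotient is 2n^3 + n^2 + 263n + 399.
Then n = −3/2 is a root, so (2n + 3) is a factor; dividing leaves n^2 − n + 133.
The quadratic n^2 − n + 133 has discriminant −531 < 0 and is irreducible over ℤ.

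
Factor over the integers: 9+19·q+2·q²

Need a pair with product 2·9 = 18 and sum 19: that's 18 and 1.
Split the middle term: 2·q²+18·q + q+9 = 2·q·(q+9) + (q+9).

(2·q+1)·(q+9)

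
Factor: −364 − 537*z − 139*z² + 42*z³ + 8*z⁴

(2*z + 13)*(4*z + 7)*(z + 1)*(z − 4)

Trying the rational-root candidates, z = 4 is a root, so (z − 4) divides it; the quotient is 8*z³ + 74*z² + 157*z + 91.
Continuing, z = −1 is a root, so (z + 1) divides it; the quotient is 8*z² + 66*z + 91.
The remaining quadratic factors as (4*z + 7)(2*z + 13).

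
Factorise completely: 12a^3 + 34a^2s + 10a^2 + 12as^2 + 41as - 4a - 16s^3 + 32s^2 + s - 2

(2a + 4s - 1)(2a - s + 2)(3a + 4s + 1)

Group: 3a(4a^2 + 6as + 2a - 4s^2 + 9s - 2) + (4s + 1)(4a^2 + 6as + 2a - 4s^2 + 9s - 2); both groups contain (4a^2 + 6as + 2a - 4s^2 + 9s - 2), so (3a + 4s + 1) is a factor with cofactor 4a^2 + 6as + 2a - 4s^2 + 9s - 2.
The cofactor groups again: 4a^2 + 6as + 2a - 4s^2 + 9s - 2 = 2a(2a + 4s - 1) + (-s + 2)(2a + 4s - 1); both groups contain (2a + 4s - 1), giving (2a - s + 2)(2a + 4s - 1).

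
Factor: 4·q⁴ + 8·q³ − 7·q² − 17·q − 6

(2·q + 1)·(2·q − 3)·(q + 1)·(q + 2)

Trying the rational-root candidates, q = 3/2 is a root, so (2·q − 3) divides it; the quotient is 2·q³ + 7·q² + 7·q + 2.
Next, q = −1/2 is a root, so (2·q + 1) is a factor; dividing leaves q² + 3·q + 2.
The remaining quadratic factors as (q + 1)(q + 2).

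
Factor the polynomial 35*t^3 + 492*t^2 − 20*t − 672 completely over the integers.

Trying the rational-root candidates, t = 8/7 is a root, giving the factor (7*t − 8) and quotient 5*t^2 + 76*t + 84.
The remaining quadratic factors as (t + 14)(5*t + 6).

(5*t + 6)*(7*t − 8)*(t + 14)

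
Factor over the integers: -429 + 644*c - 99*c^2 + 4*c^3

(4*c - 3)*(c - 11)*(c - 13)

Testing divisors of the constant over divisors of the leading coefficient, c = 11 is a root, giving the factor (c - 11) and quotient 4*c^2 - 55*c + 39.
The remaining quadratic factors as (c - 13)(4*c - 3).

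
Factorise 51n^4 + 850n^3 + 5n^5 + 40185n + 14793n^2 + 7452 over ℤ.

Among the possible rational roots, n = −1/5 is a root, giving the factor (5n + 1) and quotient n^4 + 10n^3 + 168n^2 + 2925n + 7452.
Then n = −3 is a root, so (n + 3) is a factor; dividing leaves n^3 + 7n^2 + 147n + 2484.
Next, n = −12 is a root, so (n + 12) divides it; the quotient is n^2 − 5n + 207.
The quadratic n^2 − 5n + 207 has discriminant −803 < 0 and is irreducible over ℤ.

(5n + 1)(n + 12)(n + 3)(n^2 − 5n + 207)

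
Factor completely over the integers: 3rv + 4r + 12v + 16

Group as (3rv + 4r) + (12v + 16) = r(3v + 4) + 4(3v + 4).
Both groups share the factor (3v + 4).

(3v + 4)(r + 4)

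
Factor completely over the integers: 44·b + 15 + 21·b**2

Need a pair with product 21·15 = 315 and sum 44: that's 35 and 9.
Split the middle term: 21·b**2 + 35·b + 9·b + 15 = 7·b·(3·b + 5) + 3·(3·b + 5).

(3·b + 5)·(7·b + 3)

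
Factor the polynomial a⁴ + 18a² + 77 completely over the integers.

(a² + 11)(a² + 7)

Substitute u = a² to get a quadratic in u, then factor.
a² + 7 is irreducible over ℤ (always positive, so no real roots).
a² + 11 is irreducible over ℤ (always positive, so no real roots).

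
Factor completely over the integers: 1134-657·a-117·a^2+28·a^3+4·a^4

Testing divisors of the constant over divisors of the leading coefficient, a = 9/2 is a root, so (2·a-9) is a factor; dividing leaves 2·a^3+23·a^2+45·a-126.
Next, a = -7 is a root, giving the factor (a+7) and quotient 2·a^2+9·a-18.
The remaining quadratic factors as (2·a-3)(a+6).

(2·a-3)·(2·a-9)·(a+6)·(a+7)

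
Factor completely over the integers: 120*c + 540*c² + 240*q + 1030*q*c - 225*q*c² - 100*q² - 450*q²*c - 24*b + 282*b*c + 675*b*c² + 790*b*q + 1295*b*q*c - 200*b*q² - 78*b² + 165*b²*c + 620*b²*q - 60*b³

Group: 4*b*(-15*b² + 155*b*q + 75*b*c - 12*b - 50*q² - 25*q*c + 120*q + 60*c) + (9*c + 2)*(-15*b² + 155*b*q + 75*b*c - 12*b - 50*q² - 25*q*c + 120*q + 60*c); both groups contain (-15*b² + 155*b*q + 75*b*c - 12*b - 50*q² - 25*q*c + 120*q + 60*c), so (4*b + 9*c + 2) is a factor with cofactor -15*b² + 155*b*q + 75*b*c - 12*b - 50*q² - 25*q*c + 120*q + 60*c.
The cofactor groups again: -15*b² + 155*b*q + 75*b*c - 12*b - 50*q² - 25*q*c + 120*q + 60*c = -15*b*(b - 10*q - 5*c) + (5*q - 12)*(b - 10*q - 5*c); both groups contain (b - 10*q - 5*c), giving -(15*b - 5*q + 12)*(b - 10*q - 5*c).

-(15*b - 5*q + 12)*(4*b + 9*c + 2)*(b - 10*q - 5*c)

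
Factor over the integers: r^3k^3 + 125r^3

Every term has a factor of r^3; factoring it out leaves k^3 + 125.
Recognize a sum of cubes with the parts 5 and k.

r^3(k + 5)(k^2 - 5k + 25)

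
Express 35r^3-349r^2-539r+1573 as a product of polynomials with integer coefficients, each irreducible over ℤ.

(5r+13)(7r-11)(r-11)

Testing divisors of the constant over divisors of the leading coefficient, r = 11 is a root, giving the factor (r-11) and quotient 35r^2+36r-143.
The remaining quadratic factors as (7r-11)(5r+13).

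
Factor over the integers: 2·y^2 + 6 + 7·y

(2·y + 3)·(y + 2)

Need a pair with product 2·6 = 12 and sum 7: that's 3 and 4.
Split the middle term: 2·y^2 + 3·y + 4·y + 6 = y·(2·y + 3) + 2·(2·y + 3).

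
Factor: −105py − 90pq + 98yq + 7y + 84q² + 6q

−(15p − 14q − 1)(7y + 6q)

Group: −15p(7y + 6q) + (14q + 1)(7y + 6q); both groups contain (7y + 6q).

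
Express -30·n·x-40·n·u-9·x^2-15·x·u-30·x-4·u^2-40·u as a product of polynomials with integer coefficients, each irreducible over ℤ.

Group: -3·x·(10·n+3·x+u+10) - 4·u·(10·n+3·x+u+10); both groups contain (10·n+3·x+u+10).

-(10·n+3·x+u+10)·(3·x+4·u)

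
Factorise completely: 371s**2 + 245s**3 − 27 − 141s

(5s + 9)(7s + 1)(7s − 3)

Among the possible rational roots, s = −1/7 is a root, so (7s + 1) is a factor; dividing leaves 35s**2 + 48s − 27.
The remaining quadratic factors as (5s + 9)(7s − 3).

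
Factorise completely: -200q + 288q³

Every term has a factor of 8q. Then 36q² - 25 = (6q)² − (5)².

8q(6q + 5)(6q - 5)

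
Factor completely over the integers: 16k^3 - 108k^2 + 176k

Pull out the common factor 4k, then factor the remaining trinomial.

4k(4k - 11)(k - 4)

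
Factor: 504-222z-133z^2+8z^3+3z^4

(3z-4)(z+3)(z+7)(z-6)

By the rational root theorem, z = -7 is a root, so (z+7) divides it; the quotient is 3z^3-13z^2-42z+72.
Then z = 4/3 is a root, giving the factor (3z-4) and quotient z^2-3z-18.
The remaining quadratic factors as (z+3)(z-6).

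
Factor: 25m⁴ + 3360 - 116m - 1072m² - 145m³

(5m + 14)(5m - 8)(m + 3)(m - 10)

Trying the rational-root candidates, m = 8/5 is a root, giving the factor (5m - 8) and quotient 5m³ - 21m² - 248m - 420.
Next, m = -14/5 is a root, so (5m + 14) is a factor; dividing leaves m² - 7m - 30.
The remaining quadratic factors as (m + 3)(m - 10).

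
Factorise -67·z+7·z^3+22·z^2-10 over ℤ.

Among the possible rational roots, z = -1/7 is a root, so (7·z+1) is a factor; dividing leaves z^2+3·z-10.
The remaining quadratic factors as (z+5)(z-2).

(7·z+1)·(z+5)·(z-2)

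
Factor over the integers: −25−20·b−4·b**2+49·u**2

(7·u−2·b−5)·(7·u+2·b+5)

Group: 7·u·(7·u−2·b−5) + (2·b+5)·(7·u−2·b−5); both groups contain (7·u−2·b−5).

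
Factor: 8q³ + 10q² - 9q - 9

Among the possible rational roots, q = -3/2 is a root, giving the factor (2q + 3) and quotient 4q² - q - 3.
The remaining quadratic factors as (q - 1)(4q + 3).

(2q + 3)(4q + 3)(q - 1)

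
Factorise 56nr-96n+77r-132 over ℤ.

Group as (56nr-96n) + (77r-132) = 8n(7r-12) + 11(7r-12).
Both groups share the factor (7r-12).

(7r-12)(8n+11)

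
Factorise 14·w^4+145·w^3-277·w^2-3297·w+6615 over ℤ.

(2·w-7)·(7·w-15)·(w+7)·(w+9)

By the rational root theorem, w = 15/7 is a root, so (7·w-15) divides it; the quotient is 2·w^3+25·w^2+14·w-441.
Then w = -9 is a root, so (w+9) is a factor; dividing leaves 2·w^2+7·w-49.
The remaining quadratic factors as (2·w-7)(w+7).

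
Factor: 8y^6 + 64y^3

8y^3(y + 2)(y^2 − 2y + 4)

Every term has a factor of 8y^3; factoring it out leaves y^3 + 8.
Recognize a sum of cubes with the parts 2 and y.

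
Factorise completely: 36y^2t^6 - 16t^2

Every term has a factor of 4t^2; factoring it out leaves 9y^2t^4 - 4.
Recognize a difference of squares with the parts 3yt^2 and 2.

4t^2(3yt^2 + 2)(3yt^2 - 2)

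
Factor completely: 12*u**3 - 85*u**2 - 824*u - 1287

(3*u + 11)*(4*u + 9)*(u - 13)

Trying the rational-root candidates, u = -11/3 is a root, giving the factor (3*u + 11) and quotient 4*u**2 - 43*u - 117.
The remaining quadratic factors as (4*u + 9)(u - 13).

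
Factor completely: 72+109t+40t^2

(5t+8)(8t+9)

Need a pair with product 40·72 = 2880 and sum 109: that's 45 and 64.
Split the middle term: 40t^2+45t + 64t+72 = 5t(8t+9) + 8(8t+9).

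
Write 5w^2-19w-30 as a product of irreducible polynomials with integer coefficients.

Need a pair with product 5·(-30) = -150 and sum -19: that's -25 and 6.
Split the middle term: 5w^2-25w + 6w-30 = 5w(w-5) + 6(w-5).

(5w+6)(w-5)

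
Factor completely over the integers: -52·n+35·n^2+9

Need a pair with product 35·9 = 315 and sum -52: that's -7 and -45.
Split the middle term: 35·n^2-7·n - 45·n+9 = 7·n·(5·n-1) - 9·(5·n-1).

(5·n-1)·(7·n-9)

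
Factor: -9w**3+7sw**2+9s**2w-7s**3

-(7s-9w)(s+w)(s-w)

Group: s(-7s**2+2sw+9w**2) - w(-7s**2+2sw+9w**2); both groups contain (-7s**2+2sw+9w**2), so (s-w) is a factor with cofactor -7s**2+2sw+9w**2.
The cofactor groups again: -7s**2+2sw+9w**2 = -7s(s+w) + 9w(s+w); both groups contain (s+w), giving -(7s-9w)(s+w).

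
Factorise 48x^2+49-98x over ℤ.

Need a pair with product 48·49 = 2352 and sum -98: that's -42 and -56.
Split the middle term: 48x^2-42x - 56x+49 = 6x(8x-7) - 7(8x-7).

(6x-7)(8x-7)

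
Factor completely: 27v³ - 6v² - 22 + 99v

Group as (27v³ + 99v) + (-6v² - 22) = 9v(3v² + 11) - 2(3v² + 11).
Both groups share the factor (3v² + 11).

(9v - 2)(3v² + 11)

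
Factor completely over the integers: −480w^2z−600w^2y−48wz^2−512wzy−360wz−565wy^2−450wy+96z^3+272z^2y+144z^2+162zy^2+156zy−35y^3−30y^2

−(15w−6z+y)(4z+5y)(8w+4z+7y+6)

Group: 15w(−32wz−40wy−16z^2−48zy−24z−35y^2−30y) + (−6z+y)(−32wz−40wy−16z^2−48zy−24z−35y^2−30y); both groups contain (−32wz−40wy−16z^2−48zy−24z−35y^2−30y), so (15w−6z+y) is a factor with cofactor −32wz−40wy−16z^2−48zy−24z−35y^2−30y.
The cofactor groups again: −32wz−40wy−16z^2−48zy−24z−35y^2−30y = −8w(4z+5y) + (−4z−7y−6)(4z+5y); both groups contain (4z+5y), giving −(8w+4z+7y+6)(4z+5y).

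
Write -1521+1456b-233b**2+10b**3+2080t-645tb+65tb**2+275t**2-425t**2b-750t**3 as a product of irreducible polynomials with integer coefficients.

Group: 15t(-50t**2+5tb-25t+b**2-22b+117) + (10b-13)(-50t**2+5tb-25t+b**2-22b+117); both groups contain (-50t**2+5tb-25t+b**2-22b+117), so (15t+10b-13) is a factor with cofactor -50t**2+5tb-25t+b**2-22b+117.
The cofactor groups again: -50t**2+5tb-25t+b**2-22b+117 = -10t(5t-b+9) + (-b+13)(5t-b+9); both groups contain (5t-b+9), giving -(10t+b-13)(5t-b+9).

-(5t-b+9)(15t+10b-13)(10t+b-13)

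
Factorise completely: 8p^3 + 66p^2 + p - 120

(2p + 3)(4p - 5)(p + 8)

By the rational root theorem, p = 5/4 is a root, so (4p - 5) divides it; the quotient is 2p^2 + 19p + 24.
The remaining quadratic factors as (2p + 3)(p + 8).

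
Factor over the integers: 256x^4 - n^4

(4x)⁴ − (n)⁴ = ((4x)² − (n)²)((4x)² + (n)²); the first factor splits again, the second (16x^2 + n^2) is irreducible.

(4x - n)(4x + n)(16x^2 + n^2)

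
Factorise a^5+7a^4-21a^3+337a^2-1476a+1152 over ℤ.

(a+12)(a-1)(a-3)(a^2-a+32)

Testing divisors of the constant over divisors of the leading coefficient, a = 3 is a root, so (a-3) is a factor; dividing leaves a^4+10a^3+9a^2+364a-384.
Next, a = -12 is a root, giving the factor (a+12) and quotient a^3-2a^2+33a-32.
Then a = 1 is a root, so (a-1) is a factor; dividing leaves a^2-a+32.
The quadratic a^2-a+32 has discriminant -127 < 0 and is irreducible over ℤ.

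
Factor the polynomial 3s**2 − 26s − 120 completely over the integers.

Need a pair with product 3·(−120) = −360 and sum −26: that's −36 and 10.
Split the middle term: 3s**2 − 36s + 10s − 120 = 3s(s − 12) + 10(s − 12).

(3s + 10)(s − 12)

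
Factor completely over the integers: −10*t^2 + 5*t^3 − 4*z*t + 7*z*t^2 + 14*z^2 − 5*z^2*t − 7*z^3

Group: z*(−7*z^2 − 12*z*t + 14*z − 5*t^2 + 10*t) − t*(−7*z^2 − 12*z*t + 14*z − 5*t^2 + 10*t); both groups contain (−7*z^2 − 12*z*t + 14*z − 5*t^2 + 10*t), so (z − t) is a factor with cofactor −7*z^2 − 12*z*t + 14*z − 5*t^2 + 10*t.
The cofactor groups again: −7*z^2 − 12*z*t + 14*z − 5*t^2 + 10*t = −z*(7*z + 5*t) + (−t + 2)*(7*z + 5*t); both groups contain (7*z + 5*t), giving −(z + t − 2)*(7*z + 5*t).

−(z − t)*(7*z + 5*t)*(z + t − 2)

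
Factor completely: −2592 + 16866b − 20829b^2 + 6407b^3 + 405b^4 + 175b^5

(5b − 1)(5b − 6)(7b − 9)(b^2 + 5b + 48)

Testing divisors of the constant over divisors of the leading coefficient, b = 1/5 is a root, giving the factor (5b − 1) and quotient 35b^4 + 88b^3 + 1299b^2 − 3906b + 2592.
Next, b = 6/5 is a root, so (5b − 6) divides it; the quotient is 7b^3 + 26b^2 + 291b − 432.
Continuing, b = 9/7 is a root, so (7b − 9) divides it; the quotient is b^2 + 5b + 48.
The quadratic b^2 + 5b + 48 has discriminant −167 < 0 and is irreducible over ℤ.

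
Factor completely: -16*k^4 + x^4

(x)⁴ − (2*k)⁴ = ((x)² − (2*k)²)((x)² + (2*k)²); the first factor splits again, the second (x^2 + 4*k^2) is irreducible.

(x - 2*k)*(x + 2*k)*(x^2 + 4*k^2)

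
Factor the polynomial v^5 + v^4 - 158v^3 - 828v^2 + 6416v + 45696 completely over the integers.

(v + 7)(v - 12)(v - 8)(v^2 + 14v + 68)

Testing divisors of the constant over divisors of the leading coefficient, v = -7 is a root, so (v + 7) is a factor; dividing leaves v^4 - 6v^3 - 116v^2 - 16v + 6528.
Continuing, v = 8 is a root, so (v - 8) divides it; the quotient is v^3 + 2v^2 - 100v - 816.
Continuing, v = 12 is a root, giving the factor (v - 12) and quotient v^2 + 14v + 68.
The quadratic v^2 + 14v + 68 has discriminant -76 < 0 and is irreducible over ℤ.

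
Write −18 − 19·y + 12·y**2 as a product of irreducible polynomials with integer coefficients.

Need a pair with product 12·(−18) = −216 and sum −19: that's −27 and 8.
Split the middle term: 12·y**2 − 27·y + 8·y − 18 = 3·y·(4·y − 9) + 2·(4·y − 9).

(3·y + 2)·(4·y − 9)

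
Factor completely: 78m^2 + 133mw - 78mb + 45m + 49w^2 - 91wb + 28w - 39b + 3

Group: 6m(13m + 7w - 13b + 1) + (7w + 3)(13m + 7w - 13b + 1); both groups contain (13m + 7w - 13b + 1).

(13m + 7w - 13b + 1)(6m + 7w + 3)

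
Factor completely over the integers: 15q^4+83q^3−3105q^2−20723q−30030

(3q+13)(5q+11)(q+14)(q−15)

Testing divisors of the constant over divisors of the leading coefficient, q = −11/5 is a root, so (5q+11) divides it; the quotient is 3q^3+10q^2−643q−2730.
Continuing, q = −14 is a root, so (q+14) divides it; the quotient is 3q^2−32q−195.
The remaining quadratic factors as (3q+13)(q−15).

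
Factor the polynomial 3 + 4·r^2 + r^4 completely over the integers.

(r^2 + 1)·(r^2 + 3)

Substitute u = r^2 to get a quadratic in u, then factor.
r^2 + 3 is irreducible over ℤ (always positive, so no real roots).
r^2 + 1 is irreducible over ℤ (sum of squares).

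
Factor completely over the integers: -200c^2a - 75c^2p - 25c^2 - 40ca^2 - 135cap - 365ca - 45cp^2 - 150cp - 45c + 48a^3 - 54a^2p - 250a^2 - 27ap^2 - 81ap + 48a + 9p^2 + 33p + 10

Group: 5c(-40ca - 15cp - 5c + 16a^2 - 18ap - 78a - 9p^2 - 33p - 10) + (3a - 1)(-40ca - 15cp - 5c + 16a^2 - 18ap - 78a - 9p^2 - 33p - 10); both groups contain (-40ca - 15cp - 5c + 16a^2 - 18ap - 78a - 9p^2 - 33p - 10), so (5c + 3a - 1) is a factor with cofactor -40ca - 15cp - 5c + 16a^2 - 18ap - 78a - 9p^2 - 33p - 10.
The cofactor groups again: -40ca - 15cp - 5c + 16a^2 - 18ap - 78a - 9p^2 - 33p - 10 = -5c(8a + 3p + 1) + (2a - 3p - 10)(8a + 3p + 1); both groups contain (8a + 3p + 1), giving -(5c - 2a + 3p + 10)(8a + 3p + 1).

-(5c - 2a + 3p + 10)(5c + 3a - 1)(8a + 3p + 1)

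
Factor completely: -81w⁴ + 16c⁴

Write as (4c²)² − (9w²)², then factor 4c² - 9w² once more.

(2c + 3w)(2c - 3w)(4c² + 9w²)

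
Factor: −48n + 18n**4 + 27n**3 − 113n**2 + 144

Among the possible rational roots, n = 4/3 is a root, so (3n − 4) divides it; the quotient is 6n**3 + 17n**2 − 15n − 36.
Continuing, n = −3 is a root, so (n + 3) is a factor; dividing leaves 6n**2 − n − 12.
The remaining quadratic factors as (2n − 3)(3n + 4).

(2n − 3)(3n + 4)(3n − 4)(n + 3)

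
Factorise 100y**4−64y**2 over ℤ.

4y**2(5y+4)(5y−4)

Pull out the common factor 4y**2; 25y**2−16 is a difference of squares.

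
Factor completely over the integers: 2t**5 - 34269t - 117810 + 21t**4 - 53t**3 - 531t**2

By the rational root theorem, t = -7/2 is a root, giving the factor (2t + 7) and quotient t**4 + 7t**3 - 51t**2 - 87t - 16830.
Next, t = -15 is a root, so (t + 15) is a factor; dividing leaves t**3 - 8t**2 + 69t - 1122.
Continuing, t = 11 is a root, giving the factor (t - 11) and quotient t**2 + 3t + 102.
The quadratic t**2 + 3t + 102 has discriminant -399 < 0 and is irreducible over ℤ.

(2t + 7)(t + 15)(t - 11)(t**2 + 3t + 102)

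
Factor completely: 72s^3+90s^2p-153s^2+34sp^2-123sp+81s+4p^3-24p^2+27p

(3s+2p-3)(8s+2p-9)(3s+p)

Group: 3s(24s^2+22sp-51s+4p^2-24p+27) + p(24s^2+22sp-51s+4p^2-24p+27); both groups contain (24s^2+22sp-51s+4p^2-24p+27), so (3s+p) is a factor with cofactor 24s^2+22sp-51s+4p^2-24p+27.
The cofactor groups again: 24s^2+22sp-51s+4p^2-24p+27 = 3s(8s+2p-9) + (2p-3)(8s+2p-9); both groups contain (8s+2p-9), giving (3s+2p-3)(8s+2p-9).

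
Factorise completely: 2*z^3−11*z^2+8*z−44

Group as (2*z^3+8*z) + (−11*z^2−44) = 2*z*(z^2+4) − 11*(z^2+4).
Both groups share the factor (z^2+4).

(2*z−11)*(z^2+4)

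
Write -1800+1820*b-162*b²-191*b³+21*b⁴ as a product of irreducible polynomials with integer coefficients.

Testing divisors of the constant over divisors of the leading coefficient, b = -10/3 is a root, so (3*b+10) divides it; the quotient is 7*b³-87*b²+236*b-180.
Then b = 9 is a root, so (b-9) divides it; the quotient is 7*b²-24*b+20.
The remaining quadratic factors as (7*b-10)(b-2).

(3*b+10)*(7*b-10)*(b-2)*(b-9)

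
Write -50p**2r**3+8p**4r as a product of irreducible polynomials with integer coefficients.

2p**2r(2p+5r)(2p-5r)

Every term has a factor of 2p**2r. Then 4p**2-25r**2 = (2p)² − (5r)².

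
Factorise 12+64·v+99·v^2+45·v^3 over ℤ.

Trying the rational-root candidates, v = -6/5 is a root, so (5·v+6) is a factor; dividing leaves 9·v^2+9·v+2.
The remaining quadratic factors as (3·v+2)(3·v+1).

(3·v+1)·(3·v+2)·(5·v+6)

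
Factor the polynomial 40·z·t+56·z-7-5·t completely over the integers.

(5·t+7)·(8·z-1)

Group as (40·z·t+56·z) + (-5·t-7) = 8·z·(5·t+7) - (5·t+7).
Both groups share the factor (5·t+7).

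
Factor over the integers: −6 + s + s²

Two integers with product −6 and sum 1 are −2 and 3.

(s + 3)(s − 2)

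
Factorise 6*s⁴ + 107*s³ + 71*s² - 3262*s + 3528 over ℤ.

(6*s - 7)*(s + 14)*(s + 9)*(s - 4)

Trying the rational-root candidates, s = 7/6 is a root, so (6*s - 7) divides it; the quotient is s³ + 19*s² + 34*s - 504.
Continuing, s = -14 is a root, giving the factor (s + 14) and quotient s² + 5*s - 36.
The remaining quadratic factors as (s - 4)(s + 9).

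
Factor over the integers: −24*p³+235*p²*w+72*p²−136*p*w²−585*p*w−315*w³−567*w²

−(3*p−5*w−9)*(8*p+7*w)*(p−9*w)

Group: 8*p*(−3*p²+32*p*w+9*p−45*w²−81*w) + 7*w*(−3*p²+32*p*w+9*p−45*w²−81*w); both groups contain (−3*p²+32*p*w+9*p−45*w²−81*w), so (8*p+7*w) is a factor with cofactor −3*p²+32*p*w+9*p−45*w²−81*w.
The cofactor groups again: −3*p²+32*p*w+9*p−45*w²−81*w = −p*(3*p−5*w−9) + 9*w*(3*p−5*w−9); both groups contain (3*p−5*w−9), giving −(p−9*w)*(3*p−5*w−9).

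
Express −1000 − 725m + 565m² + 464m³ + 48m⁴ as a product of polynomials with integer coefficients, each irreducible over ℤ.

(3m + 5)(4m + 5)(4m − 5)(m + 8)

By the rational root theorem, m = −5/3 is a root, giving the factor (3m + 5) and quotient 16m³ + 128m² − 25m − 200.
Then m = 5/4 is a root, giving the factor (4m − 5) and quotient 4m² + 37m + 40.
The remaining quadratic factors as (m + 8)(4m + 5).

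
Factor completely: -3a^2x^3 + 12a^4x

3a^2x(2a + x)(2a - x)

Pull out the common factor 3a^2x; 4a^2 - x^2 is a difference of squares.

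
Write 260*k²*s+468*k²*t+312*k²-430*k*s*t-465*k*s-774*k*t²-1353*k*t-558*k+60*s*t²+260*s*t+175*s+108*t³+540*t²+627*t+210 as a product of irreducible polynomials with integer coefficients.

Group: 4*k*(65*k*s+117*k*t+78*k-10*s*t-35*s-18*t²-75*t-42) + (-6*t-5)*(65*k*s+117*k*t+78*k-10*s*t-35*s-18*t²-75*t-42); both groups contain (65*k*s+117*k*t+78*k-10*s*t-35*s-18*t²-75*t-42), so (4*k-6*t-5) is a factor with cofactor 65*k*s+117*k*t+78*k-10*s*t-35*s-18*t²-75*t-42.
The cofactor groups again: 65*k*s+117*k*t+78*k-10*s*t-35*s-18*t²-75*t-42 = 13*k*(5*s+9*t+6) + (-2*t-7)*(5*s+9*t+6); both groups contain (5*s+9*t+6), giving (13*k-2*t-7)*(5*s+9*t+6).

(13*k-2*t-7)*(4*k-6*t-5)*(5*s+9*t+6)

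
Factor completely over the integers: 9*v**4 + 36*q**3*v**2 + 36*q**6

Pull out the common factor 9, leaving 4*q**6 + 4*q**3*v**2 + v**4.
Recognize a perfect-square trinomial with the parts v**2 and 2*q**3.

9*(2*q**3 + v**2)**2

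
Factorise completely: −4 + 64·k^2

4·(4·k + 1)·(4·k − 1)

Pull out the common factor 4; 16·k^2 − 1 is a difference of squares.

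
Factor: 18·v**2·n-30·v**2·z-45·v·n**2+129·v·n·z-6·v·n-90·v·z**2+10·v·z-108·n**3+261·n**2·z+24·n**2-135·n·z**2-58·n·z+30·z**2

Group: 6·v·(3·v·n-5·v·z-12·n**2+29·n·z-15·z**2) + (9·n-2)·(3·v·n-5·v·z-12·n**2+29·n·z-15·z**2); both groups contain (3·v·n-5·v·z-12·n**2+29·n·z-15·z**2), so (6·v+9·n-2) is a factor with cofactor 3·v·n-5·v·z-12·n**2+29·n·z-15·z**2.
The cofactor groups again: 3·v·n-5·v·z-12·n**2+29·n·z-15·z**2 = 3·n·(v-4·n+3·z) - 5·z·(v-4·n+3·z); both groups contain (v-4·n+3·z), giving (3·n-5·z)·(v-4·n+3·z).

(v-4·n+3·z)·(3·n-5·z)·(6·v+9·n-2)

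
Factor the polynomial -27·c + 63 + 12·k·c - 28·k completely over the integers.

Group as (12·k·c - 28·k) + (-27·c + 63) = 4·k·(3·c - 7) - 9·(3·c - 7).
Both groups share the factor (3·c - 7).

(3·c - 7)·(4·k - 9)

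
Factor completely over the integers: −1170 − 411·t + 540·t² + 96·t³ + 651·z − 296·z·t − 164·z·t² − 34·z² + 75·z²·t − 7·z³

−(7·z − 12·t − 15)·(z − 8·t + 13)·(z − t − 6)

Group: z·(−7·z² + 68·z·t − 76·z − 96·t² + 36·t + 195) + (−t − 6)·(−7·z² + 68·z·t − 76·z − 96·t² + 36·t + 195); both groups contain (−7·z² + 68·z·t − 76·z − 96·t² + 36·t + 195), so (z − t − 6) is a factor with cofactor −7·z² + 68·z·t − 76·z − 96·t² + 36·t + 195.
The cofactor groups again: −7·z² + 68·z·t − 76·z − 96·t² + 36·t + 195 = −7·z·(z − 8·t + 13) + (12·t + 15)·(z − 8·t + 13); both groups contain (z − 8·t + 13), giving −(7·z − 12·t − 15)·(z − 8·t + 13).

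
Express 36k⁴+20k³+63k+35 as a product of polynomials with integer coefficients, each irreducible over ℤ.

Group as (36k⁴+63k) + (20k³+35) = 9k(4k³+7) + 5(4k³+7).
Both groups share the factor (4k³+7).

(9k+5)(4k³+7)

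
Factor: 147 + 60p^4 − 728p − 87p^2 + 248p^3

Trying the rational-root candidates, p = −7/2 is a root, so (2p + 7) is a factor; dividing leaves 30p^3 + 19p^2 − 110p + 21.
Continuing, p = −7/3 is a root, so (3p + 7) divides it; the quotient is 10p^2 − 17p + 3.
The remaining quadratic factors as (2p − 3)(5p − 1).

(2p + 7)(2p − 3)(3p + 7)(5p − 1)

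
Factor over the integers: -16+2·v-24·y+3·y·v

(3·y+2)·(v-8)

Group as (3·y·v-24·y) + (2·v-16) = 3·y·(v-8) + 2·(v-8).
Both groups share the factor (v-8).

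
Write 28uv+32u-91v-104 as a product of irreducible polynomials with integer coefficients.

Group as (28uv+32u) + (-91v-104) = 4u(7v+8) - 13(7v+8).
Both groups share the factor (7v+8).

(4u-13)(7v+8)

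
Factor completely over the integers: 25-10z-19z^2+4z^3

Trying the rational-root candidates, z = -5/4 is a root, so (4z+5) divides it; the quotient is z^2-6z+5.
The remaining quadratic factors as (z-1)(z-5).

(4z+5)(z-1)(z-5)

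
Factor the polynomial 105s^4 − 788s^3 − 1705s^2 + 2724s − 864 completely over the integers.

Among the possible rational roots, s = 9 is a root, so (s − 9) is a factor; dividing leaves 105s^3 + 157s^2 − 292s + 96.
Then s = 4/7 is a root, giving the factor (7s − 4) and quotient 15s^2 + 31s − 24.
The remaining quadratic factors as (5s − 3)(3s + 8).

(3s + 8)(5s − 3)(7s − 4)(s − 9)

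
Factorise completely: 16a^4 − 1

(2a + 1)(2a − 1)(4a^2 + 1)

(2a)⁴ − (1)⁴ = ((2a)² − (1)²)((2a)² + (1)²); the first factor splits again, the second (4a^2 + 1) is irreducible.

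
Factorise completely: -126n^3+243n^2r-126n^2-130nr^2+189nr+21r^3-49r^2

Group: 3n(-42n^2+67nr-42n-21r^2+49r) - r(-42n^2+67nr-42n-21r^2+49r); both groups contain (-42n^2+67nr-42n-21r^2+49r), so (3n-r) is a factor with cofactor -42n^2+67nr-42n-21r^2+49r.
The cofactor groups again: -42n^2+67nr-42n-21r^2+49r = -6n(7n-3r+7) + 7r(7n-3r+7); both groups contain (7n-3r+7), giving -(6n-7r)(7n-3r+7).

-(3n-r)(6n-7r)(7n-3r+7)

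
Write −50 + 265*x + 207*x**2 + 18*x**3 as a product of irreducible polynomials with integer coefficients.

(3*x + 5)*(6*x − 1)*(x + 10)

Among the possible rational roots, x = 1/6 is a root, so (6*x − 1) divides it; the quotient is 3*x**2 + 35*x + 50.
The remaining quadratic factors as (3*x + 5)(x + 10).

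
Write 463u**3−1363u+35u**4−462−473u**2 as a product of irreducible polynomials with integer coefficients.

Trying the rational-root candidates, u = −1 is a root, so (u+1) is a factor; dividing leaves 35u**3+428u**2−901u−462.
Next, u = −3/7 is a root, so (7u+3) divides it; the quotient is 5u**2+59u−154.
The remaining quadratic factors as (u+14)(5u−11).

(5u−11)(7u+3)(u+1)(u+14)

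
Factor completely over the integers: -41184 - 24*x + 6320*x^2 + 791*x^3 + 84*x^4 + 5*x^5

Among the possible rational roots, x = 11/5 is a root, giving the factor (5*x - 11) and quotient x^4 + 19*x^3 + 200*x^2 + 1704*x + 3744.
Next, x = -3 is a root, so (x + 3) divides it; the quotient is x^3 + 16*x^2 + 152*x + 1248.
Then x = -12 is a root, so (x + 12) is a factor; dividing leaves x^2 + 4*x + 104.
The quadratic x^2 + 4*x + 104 has discriminant -400 < 0 and is irreducible over ℤ.

(5*x - 11)*(x + 12)*(x + 3)*(x^2 + 4*x + 104)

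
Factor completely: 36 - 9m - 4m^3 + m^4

Group as (m^4 - 9m) + (-4m^3 + 36) = m(m^3 - 9) - 4(m^3 - 9).
Both groups share the factor (m^3 - 9).

(m - 4)(m^3 - 9)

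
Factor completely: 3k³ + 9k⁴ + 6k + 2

(3k + 1)(3k³ + 2)

Group as (9k⁴ + 6k) + (3k³ + 2) = 3k(3k³ + 2) + (3k³ + 2).
Both groups share the factor (3k³ + 2).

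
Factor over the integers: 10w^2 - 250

10(w + 5)(w - 5)

Every term has a factor of 10. Then w^2 - 25 = (w)² − (5)².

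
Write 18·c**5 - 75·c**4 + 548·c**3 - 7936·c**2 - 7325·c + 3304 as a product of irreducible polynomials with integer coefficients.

(3·c - 1)·(6·c + 7)·(c - 8)·(c**2 + 3·c + 59)

By the rational root theorem, c = -7/6 is a root, so (6·c + 7) is a factor; dividing leaves 3·c**4 - 16·c**3 + 110·c**2 - 1451·c + 472.
Next, c = 8 is a root, so (c - 8) is a factor; dividing leaves 3·c**3 + 8·c**2 + 174·c - 59.
Continuing, c = 1/3 is a root, so (3·c - 1) divides it; the quotient is c**2 + 3·c + 59.
The quadratic c**2 + 3·c + 59 has discriminant -227 < 0 and is irreducible over ℤ.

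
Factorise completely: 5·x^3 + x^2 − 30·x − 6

Group as (5·x^3 − 30·x) + (x^2 − 6) = 5·x·(x^2 − 6) + (x^2 − 6).
Both groups share the factor (x^2 − 6).

(5·x + 1)·(x^2 − 6)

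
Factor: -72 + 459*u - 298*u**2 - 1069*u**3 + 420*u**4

(3*u - 8)*(4*u + 3)*(5*u - 1)*(7*u - 3)

By the rational root theorem, u = 1/5 is a root, so (5*u - 1) is a factor; dividing leaves 84*u**3 - 197*u**2 - 99*u + 72.
Continuing, u = -3/4 is a root, so (4*u + 3) divides it; the quotient is 21*u**2 - 65*u + 24.
The remaining quadratic factors as (3*u - 8)(7*u - 3).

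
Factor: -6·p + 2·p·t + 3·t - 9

(2·p + 3)·(t - 3)

Group as (2·p·t - 6·p) + (3·t - 9) = 2·p·(t - 3) + 3·(t - 3).
Both groups share the factor (t - 3).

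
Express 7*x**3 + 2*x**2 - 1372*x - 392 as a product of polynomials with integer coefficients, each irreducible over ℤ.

(7*x + 2)*(x + 14)*(x - 14)

Among the possible rational roots, x = -2/7 is a root, so (7*x + 2) divides it; the quotient is x**2 - 196.
The remaining quadratic factors as (x - 14)(x + 14).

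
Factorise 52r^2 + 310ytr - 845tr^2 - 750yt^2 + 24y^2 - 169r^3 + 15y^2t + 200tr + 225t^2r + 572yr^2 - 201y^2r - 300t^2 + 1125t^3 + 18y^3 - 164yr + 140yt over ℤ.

(2y + 15t - 13r)(3y - 15t - 13r + 4)(3y - 5t - r)

Group: 3y(6y^2 + 35yt - 41yr - 75t^2 + 50tr + 13r^2) + (-15t - 13r + 4)(6y^2 + 35yt - 41yr - 75t^2 + 50tr + 13r^2); both groups contain (6y^2 + 35yt - 41yr - 75t^2 + 50tr + 13r^2), so (3y - 15t - 13r + 4) is a factor with cofactor 6y^2 + 35yt - 41yr - 75t^2 + 50tr + 13r^2.
The cofactor groups again: 6y^2 + 35yt - 41yr - 75t^2 + 50tr + 13r^2 = 2y(3y - 5t - r) + (15t - 13r)(3y - 5t - r); both groups contain (3y - 5t - r), giving (2y + 15t - 13r)(3y - 5t - r).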